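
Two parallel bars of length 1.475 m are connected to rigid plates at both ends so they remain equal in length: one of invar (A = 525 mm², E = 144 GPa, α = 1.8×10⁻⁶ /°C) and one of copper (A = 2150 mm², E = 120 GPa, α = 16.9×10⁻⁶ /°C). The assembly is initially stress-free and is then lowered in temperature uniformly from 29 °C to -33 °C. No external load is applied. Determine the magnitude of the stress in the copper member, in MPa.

σ ≈ 25.5 MPa (tensile)

Equilibrium of a rigid end plate with no external load gives equal and opposite internal forces ±P in the two members. Since α_{copper} > α_{invar}, cooling drives the copper into tension and the invar into compression.
Equating the net (thermal + elastic) strains gives |α₁ − α₂|·ΔT = P·[1/(A₁E₁) + 1/(A₂E₂)].
|α₁ − α₂|·ΔT = 15.1×10⁻⁶ × 62 = 0.0009362.
1/(A₁E₁) + 1/(A₂E₂) = 1/(525×144×10³) + 1/(2150×120×10³) = 1.71×10⁻⁸ N⁻¹.
So P = 0.0009362 / 1.71×10⁻⁸ = 54.74 kN.
σ_{copper} = P/A₂ = 54740/2150 = 25.46 MPa, tensile.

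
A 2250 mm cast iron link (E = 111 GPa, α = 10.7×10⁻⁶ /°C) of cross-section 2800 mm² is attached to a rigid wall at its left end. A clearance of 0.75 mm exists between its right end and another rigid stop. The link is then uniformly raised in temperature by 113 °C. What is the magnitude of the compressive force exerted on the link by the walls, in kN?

P ≈ 272 kN

Free thermal elongation = αΔT L = 10.7×10⁻⁶ × 113 × 2250 = 2.72 mm.
After closing the 0.75 mm clearance, 2.72 − 0.75 = 1.97 mm of expansion remains to be suppressed by the wall.
So σ = E(δ_free − g)/L = 111×10³ × 1.97/2250 = 97.21 MPa.
Force on the wall = σA = 97.21 × 2800 mm² = 272.2 kN.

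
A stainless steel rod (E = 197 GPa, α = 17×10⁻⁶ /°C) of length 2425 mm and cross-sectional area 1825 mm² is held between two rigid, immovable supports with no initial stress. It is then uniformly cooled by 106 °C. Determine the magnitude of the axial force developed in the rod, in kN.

P ≈ 648 kN (tensile)

The ends cannot move, so σ = EαΔT = 197×10³ × 17×10⁻⁶ × 106 = 355 MPa.
Axial force P = σA = 355 × 1825 = 647900 N = 647.9 kN, tensile.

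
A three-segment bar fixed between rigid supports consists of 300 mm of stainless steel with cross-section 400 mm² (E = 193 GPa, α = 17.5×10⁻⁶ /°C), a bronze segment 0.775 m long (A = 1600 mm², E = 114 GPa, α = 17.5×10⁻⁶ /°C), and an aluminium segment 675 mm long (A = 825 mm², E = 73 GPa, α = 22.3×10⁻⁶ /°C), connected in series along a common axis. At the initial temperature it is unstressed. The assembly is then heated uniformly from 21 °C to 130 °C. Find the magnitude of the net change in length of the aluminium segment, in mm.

Free thermal expansion of the whole bar: Σ αᵢΔT Lᵢ = 17.5×10⁻⁶×109×300 + 17.5×10⁻⁶×109×775 + 22.3×10⁻⁶×109×675 = 3.691 mm.
Since the ends are fixed, an axial force P builds up, equal in every segment, with P · Σ Lᵢ/(AᵢEᵢ) = δ_free.
Σ Lᵢ/(AᵢEᵢ) = 300/(400×193×10³) + 775/(1600×114×10³) + 675/(825×73×10³) = 1.934×10⁻⁵ mm/N.
P = 3.691 / 1.934×10⁻⁵ = 190800 N = 190.8 kN, compressive.
For the aluminium segment, free thermal change = 22.3×10⁻⁶×109×675 = 1.641 mm and elastic change from P = 190800×675/(825×73×10³) = 2.139 mm; these oppose, so the net change is 0.498 mm (segment shortens).

|ΔL| ≈ 0.498 mm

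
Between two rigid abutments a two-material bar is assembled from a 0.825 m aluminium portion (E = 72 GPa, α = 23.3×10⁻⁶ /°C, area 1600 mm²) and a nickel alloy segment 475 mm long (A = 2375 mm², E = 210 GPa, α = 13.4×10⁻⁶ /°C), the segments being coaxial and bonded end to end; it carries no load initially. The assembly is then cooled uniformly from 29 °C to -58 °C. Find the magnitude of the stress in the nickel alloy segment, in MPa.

σ ≈ 116 MPa (tensile)

Free thermal contraction of the whole bar: Σ αᵢΔT Lᵢ = 23.3×10⁻⁶×87×825 + 13.4×10⁻⁶×87×475 = 2.226 mm.
Since the ends are fixed, an axial force P builds up, equal in every segment, with P · Σ Lᵢ/(AᵢEᵢ) = δ_free.
Σ Lᵢ/(AᵢEᵢ) = 825/(1600×72×10³) + 475/(2375×210×10³) = 8.114×10⁻⁶ mm/N.
So P = 2.226 / 8.114×10⁻⁶ = 274.4 kN, tensile.
σ_{nickel alloy} = P / A = 274400 / 2375 = 115.5 MPa.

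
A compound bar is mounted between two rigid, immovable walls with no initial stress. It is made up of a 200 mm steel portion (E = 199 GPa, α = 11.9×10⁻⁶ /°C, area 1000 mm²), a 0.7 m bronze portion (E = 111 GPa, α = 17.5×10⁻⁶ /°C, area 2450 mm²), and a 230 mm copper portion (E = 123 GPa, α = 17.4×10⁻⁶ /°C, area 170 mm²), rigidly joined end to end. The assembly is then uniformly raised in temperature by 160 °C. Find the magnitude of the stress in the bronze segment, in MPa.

With the walls removed the bar would change length by δ_free = Σ αᵢΔT Lᵢ = 11.9×10⁻⁶×160×200 + 17.5×10⁻⁶×160×700 + 17.4×10⁻⁶×160×230 = 2.981 mm.
The rigid supports impose zero overall length change; the single axial force P common to all segments must satisfy P Σ Lᵢ/(AᵢEᵢ) = δ_free.
Σ Lᵢ/(AᵢEᵢ) = 200/(1000×199×10³) + 700/(2450×111×10³) + 230/(170×123×10³) = 1.458×10⁻⁵ mm/N.
P = 2.981 / 1.458×10⁻⁵ = 204500 N = 204.5 kN, compressive.
σ_{bronze} = P / A = 204500 / 2450 = 83.46 MPa.

σ ≈ 83.5 MPa (compressive)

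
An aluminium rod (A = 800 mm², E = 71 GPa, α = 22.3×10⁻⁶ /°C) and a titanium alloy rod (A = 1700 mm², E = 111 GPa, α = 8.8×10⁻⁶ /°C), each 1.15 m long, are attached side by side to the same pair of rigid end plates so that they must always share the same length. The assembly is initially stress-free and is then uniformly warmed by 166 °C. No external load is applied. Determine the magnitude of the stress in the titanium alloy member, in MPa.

σ ≈ 57.6 MPa (tensile)

Both members must finish at the same length. With the larger α, the aluminium tends to over-expand; the plates restrain it, putting the aluminium in compression and the titanium alloy in tension. With no external load the two internal forces are equal and opposite, magnitude P.
Setting the final lengths equal and cancelling L: (α₁ − α₂)ΔT = P/(A₁E₁) + P/(A₂E₂).
|α₁ − α₂|·ΔT = 13.5×10⁻⁶ × 166 = 0.002241.
1/(A₁E₁) + 1/(A₂E₂) = 1/(800×71×10³) + 1/(1700×111×10³) = 2.291×10⁻⁸ N⁻¹.
P = 0.002241 / 2.291×10⁻⁸ = 97840 N = 97.84 kN.
σ_{titanium alloy} = P/A₂ = 97840/1700 = 57.55 MPa, tensile.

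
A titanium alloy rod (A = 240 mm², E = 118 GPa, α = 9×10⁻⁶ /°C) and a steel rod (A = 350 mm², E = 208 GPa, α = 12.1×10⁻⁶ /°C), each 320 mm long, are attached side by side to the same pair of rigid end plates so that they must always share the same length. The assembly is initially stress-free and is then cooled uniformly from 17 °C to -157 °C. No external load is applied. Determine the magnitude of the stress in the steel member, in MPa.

σ ≈ 31.4 MPa (tensile)

Both members must finish at the same length. With the larger α, the steel tends to over-contract; the plates restrain it, putting the steel in tension and the titanium alloy in compression. With no external load the two internal forces are equal and opposite, magnitude P.
Compatibility of the two members (thermal + elastic change equal): (α₁ − α₂)ΔT = P·[1/(A₁E₁) + 1/(A₂E₂)].
|α₁ − α₂|·ΔT = 3.1×10⁻⁶ × 174 = 0.0005394.
1/(A₁E₁) + 1/(A₂E₂) = 1/(240×118×10³) + 1/(350×208×10³) = 4.905×10⁻⁸ N⁻¹.
So P = 0.0005394 / 4.905×10⁻⁸ = 11 kN.
σ_{steel} = P/A₂ = 11000/350 = 31.42 MPa, tensile.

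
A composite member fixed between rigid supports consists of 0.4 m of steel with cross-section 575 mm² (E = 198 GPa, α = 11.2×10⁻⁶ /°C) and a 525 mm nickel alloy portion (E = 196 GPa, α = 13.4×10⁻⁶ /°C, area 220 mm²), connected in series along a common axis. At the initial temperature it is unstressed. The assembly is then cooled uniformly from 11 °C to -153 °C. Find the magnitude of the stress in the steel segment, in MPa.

σ ≈ 209 MPa (tensile)

If the supports were absent, the total length change would be Σ αᵢΔT Lᵢ = 11.2×10⁻⁶×164×400 + 13.4×10⁻⁶×164×525 = 1.888 mm.
The rigid supports impose zero overall length change; the single axial force P common to all segments must satisfy P Σ Lᵢ/(AᵢEᵢ) = δ_free.
The series flexibility is Σ Lᵢ/(AᵢEᵢ) = 400/(575×198×10³) + 525/(220×196×10³) = 1.569×10⁻⁵ mm/N.
So P = 1.888 / 1.569×10⁻⁵ = 120.4 kN, tensile.
σ_{steel} = P / A = 120400 / 575 = 209.3 MPa.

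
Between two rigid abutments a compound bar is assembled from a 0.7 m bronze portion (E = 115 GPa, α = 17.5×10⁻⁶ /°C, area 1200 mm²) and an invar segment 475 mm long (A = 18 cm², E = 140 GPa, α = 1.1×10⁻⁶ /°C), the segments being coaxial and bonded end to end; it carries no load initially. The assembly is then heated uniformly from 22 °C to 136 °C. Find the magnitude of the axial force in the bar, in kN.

With the walls removed the bar would change length by δ_free = Σ αᵢΔT Lᵢ = 17.5×10⁻⁶×114×700 + 1.1×10⁻⁶×114×475 = 1.456 mm.
The rigid supports impose zero overall length change; the single axial force P common to all segments must satisfy P Σ Lᵢ/(AᵢEᵢ) = δ_free.
The series flexibility is Σ Lᵢ/(AᵢEᵢ) = 700/(1200×115×10³) + 475/(1800×140×10³) = 6.957×10⁻⁶ mm/N.
So P = 1.456 / 6.957×10⁻⁶ = 209.3 kN, compressive.

P ≈ 209 kN (compressive)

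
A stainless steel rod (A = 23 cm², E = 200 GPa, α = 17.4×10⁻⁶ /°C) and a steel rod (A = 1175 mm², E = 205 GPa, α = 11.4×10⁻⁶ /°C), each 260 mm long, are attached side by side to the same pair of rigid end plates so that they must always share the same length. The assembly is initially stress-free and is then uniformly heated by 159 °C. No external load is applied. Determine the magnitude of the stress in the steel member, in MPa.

The stainless steel has the larger α, so on heating it would change length more than the steel if both were free. The rigid plates force a common final length, so the stainless steel is put into compression and the steel into tension, with equal and opposite forces P (no external load).
Equating the net (thermal + elastic) strains gives |α₁ − α₂|·ΔT = P·[1/(A₁E₁) + 1/(A₂E₂)].
|α₁ − α₂|·ΔT = 6×10⁻⁶ × 159 = 0.000954.
1/(A₁E₁) + 1/(A₂E₂) = 1/(2300×200×10³) + 1/(1175×205×10³) = 6.325×10⁻⁹ N⁻¹.
P = 0.000954 / 6.325×10⁻⁹ = 150800 N = 150.8 kN.
σ_{steel} = P/A₂ = 150800/1175 = 128.4 MPa, tensile.

σ ≈ 128 MPa (tensile)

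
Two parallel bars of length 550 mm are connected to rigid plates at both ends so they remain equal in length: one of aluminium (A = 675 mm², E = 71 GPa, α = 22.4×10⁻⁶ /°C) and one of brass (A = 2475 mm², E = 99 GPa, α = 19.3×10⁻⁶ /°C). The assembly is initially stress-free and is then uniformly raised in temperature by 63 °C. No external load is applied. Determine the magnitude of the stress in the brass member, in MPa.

Both members must finish at the same length. With the larger α, the aluminium tends to over-expand; the plates restrain it, putting the aluminium in compression and the brass in tension. With no external load the two internal forces are equal and opposite, magnitude P.
Compatibility of the two members (thermal + elastic change equal): (α₁ − α₂)ΔT = P·[1/(A₁E₁) + 1/(A₂E₂)].
|α₁ − α₂|·ΔT = 3.1×10⁻⁶ × 63 = 0.0001953.
1/(A₁E₁) + 1/(A₂E₂) = 1/(675×71×10³) + 1/(2475×99×10³) = 2.495×10⁻⁸ N⁻¹.
P = 0.0001953 / 2.495×10⁻⁸ = 7829 N = 7.829 kN.
σ_{brass} = P/A₂ = 7829/2475 = 3.163 MPa, tensile.

σ ≈ 3.16 MPa (tensile)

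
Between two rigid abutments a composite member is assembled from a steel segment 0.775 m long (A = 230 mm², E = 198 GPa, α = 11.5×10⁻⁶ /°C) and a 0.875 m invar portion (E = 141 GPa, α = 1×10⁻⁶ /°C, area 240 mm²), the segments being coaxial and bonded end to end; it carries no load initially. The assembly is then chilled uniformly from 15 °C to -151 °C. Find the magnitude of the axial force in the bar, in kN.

Free thermal contraction of the whole bar: Σ αᵢΔT Lᵢ = 11.5×10⁻⁶×166×775 + 1×10⁻⁶×166×875 = 1.625 mm.
The rigid supports impose zero overall length change; the single axial force P common to all segments must satisfy P Σ Lᵢ/(AᵢEᵢ) = δ_free.
Σ Lᵢ/(AᵢEᵢ) = 775/(230×198×10³) + 875/(240×141×10³) = 4.287×10⁻⁵ mm/N.
So P = 1.625 / 4.287×10⁻⁵ = 37.89 kN, tensile.

P ≈ 37.9 kN (tensile)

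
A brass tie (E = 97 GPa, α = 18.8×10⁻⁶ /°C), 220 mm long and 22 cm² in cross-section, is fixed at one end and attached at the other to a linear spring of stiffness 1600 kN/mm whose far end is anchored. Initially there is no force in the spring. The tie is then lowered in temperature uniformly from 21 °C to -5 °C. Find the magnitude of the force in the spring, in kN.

Free thermal contraction: δ_free = αΔT L = 18.8×10⁻⁶ × 26 × 220 = 0.1075 mm.
With a force P in the spring, the elastic change of the tie is PL/(AE) and that of the spring is P/k; compatibility requires their sum to equal δ_free.
So P = δ_free / [L/(AE) + 1/k] = 0.1075 / [ 220/(2200×97×10³) + 1/(1600×10³) ].
P = 0.1075 / 1.656×10⁻⁶ = 64940 N.

P ≈ 64.9 kN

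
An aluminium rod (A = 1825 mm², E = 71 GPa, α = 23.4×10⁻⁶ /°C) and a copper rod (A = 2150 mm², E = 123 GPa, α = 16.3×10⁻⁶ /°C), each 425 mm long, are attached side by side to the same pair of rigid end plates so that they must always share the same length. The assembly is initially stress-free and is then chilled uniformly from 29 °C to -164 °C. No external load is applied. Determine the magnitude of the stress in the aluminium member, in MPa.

Both members must finish at the same length. With the larger α, the aluminium tends to over-contract; the plates restrain it, putting the aluminium in tension and the copper in compression. With no external load the two internal forces are equal and opposite, magnitude P.
Compatibility of the two members (thermal + elastic change equal): (α₁ − α₂)ΔT = P·[1/(A₁E₁) + 1/(A₂E₂)].
|α₁ − α₂|·ΔT = 7.1×10⁻⁶ × 193 = 0.00137.
1/(A₁E₁) + 1/(A₂E₂) = 1/(1825×71×10³) + 1/(2150×123×10³) = 1.15×10⁻⁸ N⁻¹.
So P = 0.00137 / 1.15×10⁻⁸ = 119.2 kN.
σ_{aluminium} = P/A₁ = 119200/1825 = 65.3 MPa, tensile.

σ ≈ 65.3 MPa (tensile)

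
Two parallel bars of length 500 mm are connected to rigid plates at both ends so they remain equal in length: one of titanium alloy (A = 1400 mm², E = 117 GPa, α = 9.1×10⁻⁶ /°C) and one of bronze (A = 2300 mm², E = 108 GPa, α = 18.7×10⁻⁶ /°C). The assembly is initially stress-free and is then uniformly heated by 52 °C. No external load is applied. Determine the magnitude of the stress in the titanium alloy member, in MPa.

Equilibrium of a rigid end plate with no external load gives equal and opposite internal forces ±P in the two members. Since α_{bronze} > α_{titanium alloy}, heating drives the bronze into compression and the titanium alloy into tension.
Setting the final lengths equal and cancelling L: (α₁ − α₂)ΔT = P/(A₁E₁) + P/(A₂E₂).
|α₁ − α₂|·ΔT = 9.6×10⁻⁶ × 52 = 0.0004992.
1/(A₁E₁) + 1/(A₂E₂) = 1/(1400×117×10³) + 1/(2300×108×10³) = 1.013×10⁻⁸ N⁻¹.
P = 0.0004992 / 1.013×10⁻⁸ = 49280 N = 49.28 kN.
σ_{titanium alloy} = P/A₁ = 49280/1400 = 35.2 MPa, tensile.

σ ≈ 35.2 MPa (tensile)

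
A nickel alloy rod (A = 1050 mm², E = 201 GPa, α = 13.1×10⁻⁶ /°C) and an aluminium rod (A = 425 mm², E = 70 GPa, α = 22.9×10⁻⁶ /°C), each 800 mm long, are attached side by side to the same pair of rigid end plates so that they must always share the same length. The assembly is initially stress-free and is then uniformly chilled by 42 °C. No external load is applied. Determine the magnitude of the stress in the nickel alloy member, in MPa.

Equilibrium of a rigid end plate with no external load gives equal and opposite internal forces ±P in the two members. Since α_{aluminium} > α_{nickel alloy}, cooling drives the aluminium into tension and the nickel alloy into compression.
Setting the final lengths equal and cancelling L: (α₁ − α₂)ΔT = P/(A₁E₁) + P/(A₂E₂).
|α₁ − α₂|·ΔT = 9.8×10⁻⁶ × 42 = 0.0004116.
1/(A₁E₁) + 1/(A₂E₂) = 1/(1050×201×10³) + 1/(425×70×10³) = 3.835×10⁻⁸ N⁻¹.
So P = 0.0004116 / 3.835×10⁻⁸ = 10.73 kN.
σ_{nickel alloy} = P/A₁ = 10730/1050 = 10.22 MPa, compressive.

σ ≈ 10.2 MPa (compressive)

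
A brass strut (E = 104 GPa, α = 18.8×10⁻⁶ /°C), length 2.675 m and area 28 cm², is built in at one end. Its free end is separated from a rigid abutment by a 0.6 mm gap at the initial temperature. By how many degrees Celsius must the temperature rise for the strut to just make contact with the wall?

Contact occurs when the free expansion equals the gap: αΔT L = 0.6 mm.
So ΔT = g/(αL) = 0.6/(18.8×10⁻⁶ × 2675) = 11.93 °C.

ΔT ≈ 11.9 °C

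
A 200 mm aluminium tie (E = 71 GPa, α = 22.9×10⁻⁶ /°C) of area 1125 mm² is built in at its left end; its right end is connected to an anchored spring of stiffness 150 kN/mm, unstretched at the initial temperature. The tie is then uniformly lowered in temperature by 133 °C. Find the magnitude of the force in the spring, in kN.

P ≈ 66.4 kN

Free thermal contraction: δ_free = αΔT L = 22.9×10⁻⁶ × 133 × 200 = 0.6091 mm.
Let P be the tensile force in the spring. The tie extends elastically by PL/(AE) and the spring stretches by P/k; together these equal δ_free.
P [ L/(AE) + 1/k ] = δ_free → P [ 200/(1125×71×10³) + 1/(150×10³) ] = 0.6091.
P = 0.6091 / 9.171×10⁻⁶ = 66420 N.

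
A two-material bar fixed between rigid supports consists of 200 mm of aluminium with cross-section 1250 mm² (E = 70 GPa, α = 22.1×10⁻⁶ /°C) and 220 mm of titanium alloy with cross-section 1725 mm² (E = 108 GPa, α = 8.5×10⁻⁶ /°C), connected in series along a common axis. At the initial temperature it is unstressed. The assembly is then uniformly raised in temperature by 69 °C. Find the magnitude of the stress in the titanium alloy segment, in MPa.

With the walls removed the bar would change length by δ_free = Σ αᵢΔT Lᵢ = 22.1×10⁻⁶×69×200 + 8.5×10⁻⁶×69×220 = 0.434 mm.
Since the ends are fixed, an axial force P builds up, equal in every segment, with P · Σ Lᵢ/(AᵢEᵢ) = δ_free.
The series flexibility is Σ Lᵢ/(AᵢEᵢ) = 200/(1250×70×10³) + 220/(1725×108×10³) = 3.467×10⁻⁶ mm/N.
Hence P = δ_free / Σ(L/AE) = 0.434/3.467×10⁻⁶ = 125.2 kN (compressive).
σ_{titanium alloy} = P / A = 125200 / 1725 = 72.58 MPa.

σ ≈ 72.6 MPa (compressive)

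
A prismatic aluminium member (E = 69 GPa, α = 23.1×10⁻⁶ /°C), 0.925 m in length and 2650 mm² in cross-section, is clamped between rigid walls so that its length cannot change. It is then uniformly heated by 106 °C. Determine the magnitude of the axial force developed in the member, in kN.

The ends cannot move, so σ = EαΔT = 69×10³ × 23.1×10⁻⁶ × 106 = 169 MPa.
Then P = σA = 169 × 2650 mm² = 447.7 kN, compressive.

P ≈ 448 kN (compressive)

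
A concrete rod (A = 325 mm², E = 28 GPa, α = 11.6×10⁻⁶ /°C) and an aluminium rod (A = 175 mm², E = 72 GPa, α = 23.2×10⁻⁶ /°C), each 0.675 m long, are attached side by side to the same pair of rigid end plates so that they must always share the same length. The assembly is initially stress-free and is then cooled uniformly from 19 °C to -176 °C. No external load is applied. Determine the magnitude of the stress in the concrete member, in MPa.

The aluminium has the larger α, so on cooling it would change length more than the concrete if both were free. The rigid plates force a common final length, so the aluminium is put into tension and the concrete into compression, with equal and opposite forces P (no external load).
Setting the final lengths equal and cancelling L: (α₁ − α₂)ΔT = P/(A₁E₁) + P/(A₂E₂).
|α₁ − α₂|·ΔT = 11.6×10⁻⁶ × 195 = 0.002262.
1/(A₁E₁) + 1/(A₂E₂) = 1/(325×28×10³) + 1/(175×72×10³) = 1.893×10⁻⁷ N⁻¹.
P = 0.002262 / 1.893×10⁻⁷ = 11950 N = 11.95 kN.
σ_{concrete} = P/A₁ = 11950/325 = 36.78 MPa, compressive.

σ ≈ 36.8 MPa (compressive)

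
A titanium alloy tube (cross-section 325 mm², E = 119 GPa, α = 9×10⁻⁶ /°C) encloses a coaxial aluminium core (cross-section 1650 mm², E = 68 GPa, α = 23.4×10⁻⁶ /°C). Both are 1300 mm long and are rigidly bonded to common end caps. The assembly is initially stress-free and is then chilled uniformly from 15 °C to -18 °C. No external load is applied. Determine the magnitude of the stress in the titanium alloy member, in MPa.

σ ≈ 42.1 MPa (compressive)

Equilibrium of a rigid end plate with no external load gives equal and opposite internal forces ±P in the two members. Since α_{aluminium} > α_{titanium alloy}, cooling drives the aluminium into tension and the titanium alloy into compression.
Equating the net (thermal + elastic) strains gives |α₁ − α₂|·ΔT = P·[1/(A₁E₁) + 1/(A₂E₂)].
|α₁ − α₂|·ΔT = 14.4×10⁻⁶ × 33 = 0.0004752.
1/(A₁E₁) + 1/(A₂E₂) = 1/(325×119×10³) + 1/(1650×68×10³) = 3.477×10⁻⁸ N⁻¹.
So P = 0.0004752 / 3.477×10⁻⁸ = 13.67 kN.
σ_{titanium alloy} = P/A₁ = 13670/325 = 42.05 MPa, compressive.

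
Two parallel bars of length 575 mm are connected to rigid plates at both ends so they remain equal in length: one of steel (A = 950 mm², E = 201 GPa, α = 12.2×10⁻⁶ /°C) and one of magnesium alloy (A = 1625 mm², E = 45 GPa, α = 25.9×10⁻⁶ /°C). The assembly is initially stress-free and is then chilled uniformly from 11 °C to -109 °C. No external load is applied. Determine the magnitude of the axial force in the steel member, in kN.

The magnesium alloy has the larger α, so on cooling it would change length more than the steel if both were free. The rigid plates force a common final length, so the magnesium alloy is put into tension and the steel into compression, with equal and opposite forces P (no external load).
Setting the final lengths equal and cancelling L: (α₁ − α₂)ΔT = P/(A₁E₁) + P/(A₂E₂).
|α₁ − α₂|·ΔT = 13.7×10⁻⁶ × 120 = 0.001644.
1/(A₁E₁) + 1/(A₂E₂) = 1/(950×201×10³) + 1/(1625×45×10³) = 1.891×10⁻⁸ N⁻¹.
So P = 0.001644 / 1.891×10⁻⁸ = 86.93 kN.

P ≈ 86.9 kN (compressive in the steel)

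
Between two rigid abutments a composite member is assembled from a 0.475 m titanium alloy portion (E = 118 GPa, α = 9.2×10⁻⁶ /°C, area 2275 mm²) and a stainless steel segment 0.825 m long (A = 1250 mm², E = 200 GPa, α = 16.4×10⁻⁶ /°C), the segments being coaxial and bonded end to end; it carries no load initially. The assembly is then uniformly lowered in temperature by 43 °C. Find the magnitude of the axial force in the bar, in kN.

P ≈ 152 kN (tensile)

With the walls removed the bar would change length by δ_free = Σ αᵢΔT Lᵢ = 9.2×10⁻⁶×43×475 + 16.4×10⁻⁶×43×825 = 0.7697 mm.
Since the ends are fixed, an axial force P builds up, equal in every segment, with P · Σ Lᵢ/(AᵢEᵢ) = δ_free.
Σ Lᵢ/(AᵢEᵢ) = 475/(2275×118×10³) + 825/(1250×200×10³) = 5.069×10⁻⁶ mm/N.
Hence P = δ_free / Σ(L/AE) = 0.7697/5.069×10⁻⁶ = 151.8 kN (tensile).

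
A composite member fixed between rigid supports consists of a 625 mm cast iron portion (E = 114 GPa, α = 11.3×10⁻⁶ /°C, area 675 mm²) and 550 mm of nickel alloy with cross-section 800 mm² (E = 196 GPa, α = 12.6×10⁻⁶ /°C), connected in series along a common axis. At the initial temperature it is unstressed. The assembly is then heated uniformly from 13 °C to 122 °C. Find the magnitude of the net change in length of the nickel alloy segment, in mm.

|ΔL| ≈ 0.295 mm

Free thermal expansion of the whole bar: Σ αᵢΔT Lᵢ = 11.3×10⁻⁶×109×625 + 12.6×10⁻⁶×109×550 = 1.525 mm.
Since the ends are fixed, an axial force P builds up, equal in every segment, with P · Σ Lᵢ/(AᵢEᵢ) = δ_free.
The series flexibility is Σ Lᵢ/(AᵢEᵢ) = 625/(675×114×10³) + 550/(800×196×10³) = 1.163×10⁻⁵ mm/N.
P = 1.525 / 1.163×10⁻⁵ = 131100 N = 131.1 kN, compressive.
For the nickel alloy segment, free thermal change = 12.6×10⁻⁶×109×550 = 0.7554 mm and elastic change from P = 131100×550/(800×196×10³) = 0.46 mm; these oppose, so the net change is 0.295 mm (segment lengthens).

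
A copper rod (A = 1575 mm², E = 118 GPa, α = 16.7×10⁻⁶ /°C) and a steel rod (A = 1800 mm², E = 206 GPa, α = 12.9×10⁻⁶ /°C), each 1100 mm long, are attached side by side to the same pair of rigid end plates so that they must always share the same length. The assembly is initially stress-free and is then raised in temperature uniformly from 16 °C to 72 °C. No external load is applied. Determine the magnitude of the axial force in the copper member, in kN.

P ≈ 26.3 kN (compressive in the copper)

Both members must finish at the same length. With the larger α, the copper tends to over-expand; the plates restrain it, putting the copper in compression and the steel in tension. With no external load the two internal forces are equal and opposite, magnitude P.
Setting the final lengths equal and cancelling L: (α₁ − α₂)ΔT = P/(A₁E₁) + P/(A₂E₂).
|α₁ − α₂|·ΔT = 3.8×10⁻⁶ × 56 = 0.0002128.
1/(A₁E₁) + 1/(A₂E₂) = 1/(1575×118×10³) + 1/(1800×206×10³) = 8.078×10⁻⁹ N⁻¹.
So P = 0.0002128 / 8.078×10⁻⁹ = 26.34 kN.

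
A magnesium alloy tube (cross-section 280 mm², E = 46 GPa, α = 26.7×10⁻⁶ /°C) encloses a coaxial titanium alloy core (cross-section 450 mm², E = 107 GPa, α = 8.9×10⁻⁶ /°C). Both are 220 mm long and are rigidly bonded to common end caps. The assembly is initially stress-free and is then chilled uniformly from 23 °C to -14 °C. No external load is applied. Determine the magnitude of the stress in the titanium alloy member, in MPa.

σ ≈ 14.9 MPa (compressive)

The magnesium alloy has the larger α, so on cooling it would change length more than the titanium alloy if both were free. The rigid plates force a common final length, so the magnesium alloy is put into tension and the titanium alloy into compression, with equal and opposite forces P (no external load).
Setting the final lengths equal and cancelling L: (α₁ − α₂)ΔT = P/(A₁E₁) + P/(A₂E₂).
|α₁ − α₂|·ΔT = 17.8×10⁻⁶ × 37 = 0.0006586.
1/(A₁E₁) + 1/(A₂E₂) = 1/(280×46×10³) + 1/(450×107×10³) = 9.841×10⁻⁸ N⁻¹.
So P = 0.0006586 / 9.841×10⁻⁸ = 6.693 kN.
σ_{titanium alloy} = P/A₂ = 6693/450 = 14.87 MPa, compressive.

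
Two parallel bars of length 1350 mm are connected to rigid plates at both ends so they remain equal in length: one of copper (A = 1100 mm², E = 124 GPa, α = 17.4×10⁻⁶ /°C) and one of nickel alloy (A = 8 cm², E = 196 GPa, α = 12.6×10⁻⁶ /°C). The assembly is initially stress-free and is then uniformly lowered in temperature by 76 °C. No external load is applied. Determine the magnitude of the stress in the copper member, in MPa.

σ ≈ 24.2 MPa (tensile)

Both members must finish at the same length. With the larger α, the copper tends to over-contract; the plates restrain it, putting the copper in tension and the nickel alloy in compression. With no external load the two internal forces are equal and opposite, magnitude P.
Setting the final lengths equal and cancelling L: (α₁ − α₂)ΔT = P/(A₁E₁) + P/(A₂E₂).
|α₁ − α₂|·ΔT = 4.8×10⁻⁶ × 76 = 0.0003648.
1/(A₁E₁) + 1/(A₂E₂) = 1/(1100×124×10³) + 1/(800×196×10³) = 1.371×10⁻⁸ N⁻¹.
P = 0.0003648 / 1.371×10⁻⁸ = 26610 N = 26.61 kN.
σ_{copper} = P/A₁ = 26610/1100 = 24.19 MPa, tensile.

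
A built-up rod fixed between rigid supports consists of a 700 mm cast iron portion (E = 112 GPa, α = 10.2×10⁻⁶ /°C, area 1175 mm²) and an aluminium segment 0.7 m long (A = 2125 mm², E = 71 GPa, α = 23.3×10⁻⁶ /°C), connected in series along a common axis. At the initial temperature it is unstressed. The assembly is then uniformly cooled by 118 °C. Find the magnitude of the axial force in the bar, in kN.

With the walls removed the bar would change length by δ_free = Σ αᵢΔT Lᵢ = 10.2×10⁻⁶×118×700 + 23.3×10⁻⁶×118×700 = 2.767 mm.
The walls prevent any net length change, so an axial force P (same in every segment) develops. Compatibility: P · Σ Lᵢ/(AᵢEᵢ) = δ_free.
The series flexibility is Σ Lᵢ/(AᵢEᵢ) = 700/(1175×112×10³) + 700/(2125×71×10³) = 9.959×10⁻⁶ mm/N.
So P = 2.767 / 9.959×10⁻⁶ = 277.9 kN, tensile.

P ≈ 278 kN (tensile)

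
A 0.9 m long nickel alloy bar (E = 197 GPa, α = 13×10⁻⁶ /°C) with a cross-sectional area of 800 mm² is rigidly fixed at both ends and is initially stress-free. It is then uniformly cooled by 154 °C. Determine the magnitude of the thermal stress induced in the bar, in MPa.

σ ≈ 394 MPa (tensile)

The supports are rigid, so the total axial strain is zero. The restrained thermal strain is ε = αΔT = 13×10⁻⁶ × 154 = 2002×10⁻⁶.
σ = EαΔT = 197×10³ × 13×10⁻⁶ × 154 = 394.4 MPa (tensile; the bar is trying to contract).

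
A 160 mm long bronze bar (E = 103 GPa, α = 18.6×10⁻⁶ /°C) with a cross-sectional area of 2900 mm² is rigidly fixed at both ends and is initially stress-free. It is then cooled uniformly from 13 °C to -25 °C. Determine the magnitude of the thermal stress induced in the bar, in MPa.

With length fixed, the mechanical strain must cancel the thermal strain αΔT = 18.6×10⁻⁶ × 38 = 706.8×10⁻⁶.
Hence σ = E·αΔT = 103×10³ × 706.8×10⁻⁶ = 72.8 MPa, tensile.

σ ≈ 72.8 MPa (tensile)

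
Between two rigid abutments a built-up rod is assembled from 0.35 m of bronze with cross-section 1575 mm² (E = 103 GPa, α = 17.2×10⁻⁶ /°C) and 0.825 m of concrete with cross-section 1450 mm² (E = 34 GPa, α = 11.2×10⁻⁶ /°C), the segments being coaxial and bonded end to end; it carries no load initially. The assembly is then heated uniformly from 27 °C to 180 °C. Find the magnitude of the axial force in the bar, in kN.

P ≈ 124 kN (compressive)

With the walls removed the bar would change length by δ_free = Σ αᵢΔT Lᵢ = 17.2×10⁻⁶×153×350 + 11.2×10⁻⁶×153×825 = 2.335 mm.
Since the ends are fixed, an axial force P builds up, equal in every segment, with P · Σ Lᵢ/(AᵢEᵢ) = δ_free.
The series flexibility is Σ Lᵢ/(AᵢEᵢ) = 350/(1575×103×10³) + 825/(1450×34×10³) = 1.889×10⁻⁵ mm/N.
So P = 2.335 / 1.889×10⁻⁵ = 123.6 kN, compressive.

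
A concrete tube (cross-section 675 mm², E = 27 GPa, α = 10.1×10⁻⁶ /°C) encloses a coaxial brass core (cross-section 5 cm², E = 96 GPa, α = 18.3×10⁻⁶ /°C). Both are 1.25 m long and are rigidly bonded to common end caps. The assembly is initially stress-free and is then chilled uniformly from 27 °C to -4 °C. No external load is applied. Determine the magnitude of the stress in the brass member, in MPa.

The brass has the larger α, so on cooling it would change length more than the concrete if both were free. The rigid plates force a common final length, so the brass is put into tension and the concrete into compression, with equal and opposite forces P (no external load).
Compatibility of the two members (thermal + elastic change equal): (α₁ − α₂)ΔT = P·[1/(A₁E₁) + 1/(A₂E₂)].
|α₁ − α₂|·ΔT = 8.2×10⁻⁶ × 31 = 0.0002542.
1/(A₁E₁) + 1/(A₂E₂) = 1/(675×27×10³) + 1/(500×96×10³) = 7.57×10⁻⁸ N⁻¹.
P = 0.0002542 / 7.57×10⁻⁸ = 3358 N = 3.358 kN.
σ_{brass} = P/A₂ = 3358/500 = 6.716 MPa, tensile.

σ ≈ 6.72 MPa (tensile)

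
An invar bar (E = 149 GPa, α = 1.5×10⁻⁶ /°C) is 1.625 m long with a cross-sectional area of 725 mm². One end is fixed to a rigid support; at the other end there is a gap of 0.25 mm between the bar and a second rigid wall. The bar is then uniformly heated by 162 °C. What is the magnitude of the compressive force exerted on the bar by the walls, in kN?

P ≈ 9.63 kN

If the wall were absent the bar would grow by αΔT L = 1.5×10⁻⁶ × 162 × 1625 = 0.3949 mm.
After closing the 0.25 mm clearance, 0.3949 − 0.25 = 0.1449 mm of expansion remains to be suppressed by the wall.
So σ = E(δ_free − g)/L = 149×10³ × 0.1449/1625 = 13.28 MPa.
Force on the wall = σA = 13.28 × 725 mm² = 9.631 kN.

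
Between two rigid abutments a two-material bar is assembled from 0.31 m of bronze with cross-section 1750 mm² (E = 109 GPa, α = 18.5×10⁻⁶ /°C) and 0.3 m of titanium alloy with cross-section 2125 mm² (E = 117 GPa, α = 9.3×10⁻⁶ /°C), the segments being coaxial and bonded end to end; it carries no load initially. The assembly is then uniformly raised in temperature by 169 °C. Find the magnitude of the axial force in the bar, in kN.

P ≈ 509 kN (compressive)

If the supports were absent, the total length change would be Σ αᵢΔT Lᵢ = 18.5×10⁻⁶×169×310 + 9.3×10⁻⁶×169×300 = 1.441 mm.
Since the ends are fixed, an axial force P builds up, equal in every segment, with P · Σ Lᵢ/(AᵢEᵢ) = δ_free.
Σ Lᵢ/(AᵢEᵢ) = 310/(1750×109×10³) + 300/(2125×117×10³) = 2.832×10⁻⁶ mm/N.
So P = 1.441 / 2.832×10⁻⁶ = 508.8 kN, compressive.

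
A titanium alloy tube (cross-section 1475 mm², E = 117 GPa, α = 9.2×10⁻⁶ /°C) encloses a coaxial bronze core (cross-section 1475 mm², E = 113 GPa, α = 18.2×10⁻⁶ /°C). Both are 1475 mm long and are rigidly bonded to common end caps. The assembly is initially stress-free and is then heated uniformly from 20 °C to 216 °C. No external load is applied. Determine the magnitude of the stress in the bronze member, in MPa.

σ ≈ 101 MPa (compressive)

Both members must finish at the same length. With the larger α, the bronze tends to over-expand; the plates restrain it, putting the bronze in compression and the titanium alloy in tension. With no external load the two internal forces are equal and opposite, magnitude P.
Setting the final lengths equal and cancelling L: (α₁ − α₂)ΔT = P/(A₁E₁) + P/(A₂E₂).
|α₁ − α₂|·ΔT = 9×10⁻⁶ × 196 = 0.001764.
1/(A₁E₁) + 1/(A₂E₂) = 1/(1475×117×10³) + 1/(1475×113×10³) = 1.179×10⁻⁸ N⁻¹.
So P = 0.001764 / 1.179×10⁻⁸ = 149.6 kN.
σ_{bronze} = P/A₂ = 149600/1475 = 101.4 MPa, compressive.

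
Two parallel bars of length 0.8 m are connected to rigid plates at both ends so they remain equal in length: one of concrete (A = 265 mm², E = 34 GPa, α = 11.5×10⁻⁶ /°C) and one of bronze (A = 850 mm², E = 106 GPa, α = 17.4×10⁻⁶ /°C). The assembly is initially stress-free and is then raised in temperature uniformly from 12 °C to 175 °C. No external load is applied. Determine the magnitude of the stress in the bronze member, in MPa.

The bronze has the larger α, so on heating it would change length more than the concrete if both were free. The rigid plates force a common final length, so the bronze is put into compression and the concrete into tension, with equal and opposite forces P (no external load).
Setting the final lengths equal and cancelling L: (α₁ − α₂)ΔT = P/(A₁E₁) + P/(A₂E₂).
|α₁ − α₂|·ΔT = 5.9×10⁻⁶ × 163 = 0.0009617.
1/(A₁E₁) + 1/(A₂E₂) = 1/(265×34×10³) + 1/(850×106×10³) = 1.221×10⁻⁷ N⁻¹.
P = 0.0009617 / 1.221×10⁻⁷ = 7877 N = 7.877 kN.
σ_{bronze} = P/A₂ = 7877/850 = 9.267 MPa, compressive.

σ ≈ 9.27 MPa (compressive)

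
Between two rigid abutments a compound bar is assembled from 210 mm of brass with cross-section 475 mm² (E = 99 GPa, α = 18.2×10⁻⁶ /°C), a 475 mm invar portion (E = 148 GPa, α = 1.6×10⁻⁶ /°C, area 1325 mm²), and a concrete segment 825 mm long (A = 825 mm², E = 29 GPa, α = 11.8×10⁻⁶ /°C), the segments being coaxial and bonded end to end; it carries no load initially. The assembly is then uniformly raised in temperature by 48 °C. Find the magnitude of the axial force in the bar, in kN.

P ≈ 16.6 kN (compressive)

Free thermal expansion of the whole bar: Σ αᵢΔT Lᵢ = 18.2×10⁻⁶×48×210 + 1.6×10⁻⁶×48×475 + 11.8×10⁻⁶×48×825 = 0.6872 mm.
Since the ends are fixed, an axial force P builds up, equal in every segment, with P · Σ Lᵢ/(AᵢEᵢ) = δ_free.
The series flexibility is Σ Lᵢ/(AᵢEᵢ) = 210/(475×99×10³) + 475/(1325×148×10³) + 825/(825×29×10³) = 4.137×10⁻⁵ mm/N.
P = 0.6872 / 4.137×10⁻⁵ = 16610 N = 16.61 kN, compressive.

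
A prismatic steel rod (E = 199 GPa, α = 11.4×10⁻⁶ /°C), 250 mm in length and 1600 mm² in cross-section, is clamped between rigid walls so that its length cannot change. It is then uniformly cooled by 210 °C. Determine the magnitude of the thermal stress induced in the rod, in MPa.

Because both ends are immovable the net strain is zero, and the suppressed thermal strain is αΔT = 11.4×10⁻⁶ × 210 = 2394×10⁻⁶.
Hence σ = E·αΔT = 199×10³ × 2394×10⁻⁶ = 476.4 MPa, tensile.

σ ≈ 476 MPa (tensile)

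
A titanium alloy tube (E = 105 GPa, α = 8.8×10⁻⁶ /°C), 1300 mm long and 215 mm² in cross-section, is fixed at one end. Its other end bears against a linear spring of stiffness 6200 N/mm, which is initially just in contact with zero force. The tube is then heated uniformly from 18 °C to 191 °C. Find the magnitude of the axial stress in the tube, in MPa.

σ ≈ 42.1 MPa (compressive)

If the spring were absent the tube would lengthen by αΔT L = 8.8×10⁻⁶ × 173 × 1300 = 1.979 mm.
With a force P in the spring, the elastic change of the tube is PL/(AE) and that of the spring is P/k; compatibility requires their sum to equal δ_free.
P [ L/(AE) + 1/k ] = δ_free → P [ 1300/(215×105×10³) + 1/(6200) ] = 1.979.
P = 1.979 / 0.0002189 = 9042 N.
σ = P/A = 9042/215 = 42.06 MPa.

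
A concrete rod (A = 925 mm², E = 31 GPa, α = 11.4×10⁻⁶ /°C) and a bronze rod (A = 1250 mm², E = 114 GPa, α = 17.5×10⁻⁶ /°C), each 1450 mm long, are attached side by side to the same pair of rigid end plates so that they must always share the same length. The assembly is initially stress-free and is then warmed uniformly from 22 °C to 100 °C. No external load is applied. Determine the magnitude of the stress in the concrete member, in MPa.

The bronze has the larger α, so on heating it would change length more than the concrete if both were free. The rigid plates force a common final length, so the bronze is put into compression and the concrete into tension, with equal and opposite forces P (no external load).
Equating the net (thermal + elastic) strains gives |α₁ − α₂|·ΔT = P·[1/(A₁E₁) + 1/(A₂E₂)].
|α₁ − α₂|·ΔT = 6.1×10⁻⁶ × 78 = 0.0004758.
1/(A₁E₁) + 1/(A₂E₂) = 1/(925×31×10³) + 1/(1250×114×10³) = 4.189×10⁻⁸ N⁻¹.
So P = 0.0004758 / 4.189×10⁻⁸ = 11.36 kN.
σ_{concrete} = P/A₁ = 11360/925 = 12.28 MPa, tensile.

σ ≈ 12.3 MPa (tensile)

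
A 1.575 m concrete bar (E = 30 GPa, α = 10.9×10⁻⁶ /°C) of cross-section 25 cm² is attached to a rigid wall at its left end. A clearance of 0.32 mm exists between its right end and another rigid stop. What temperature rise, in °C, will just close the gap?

ΔT ≈ 18.6 °C

The gap closes when αΔT L = 0.32 mm, since the bar is still unstressed at that instant.
So ΔT = g/(αL) = 0.32/(10.9×10⁻⁶ × 1575) = 18.64 °C.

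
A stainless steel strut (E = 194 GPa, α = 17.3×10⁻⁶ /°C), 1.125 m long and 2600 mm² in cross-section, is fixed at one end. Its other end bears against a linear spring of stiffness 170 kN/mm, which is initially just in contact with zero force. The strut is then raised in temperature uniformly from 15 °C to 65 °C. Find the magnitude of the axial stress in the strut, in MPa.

The unrestrained thermal change is αΔT L = 17.3×10⁻⁶ × 50 × 1125 = 0.9731 mm.
Let P be the compressive force at the spring. The strut shortens elastically by PL/(AE) and the spring compresses by P/k; together these equal δ_free.
So P = δ_free / [L/(AE) + 1/k] = 0.9731 / [ 1125/(2600×194×10³) + 1/(170×10³) ].
P = 0.9731 / 8.113×10⁻⁶ = 120000 N.
σ = P/A = 120000/2600 = 46.13 MPa.

σ ≈ 46.1 MPa (compressive)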